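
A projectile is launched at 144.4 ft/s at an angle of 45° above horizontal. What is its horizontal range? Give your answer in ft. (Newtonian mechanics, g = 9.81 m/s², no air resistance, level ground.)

v₀ = 144.4 ft/s × 0.3048 = 44.0131 m/s
R = v₀² × sin(2θ) / g = 44.0131² × sin(2 × 45°) / 9.81 = 1937.15 × 1.0 / 9.81 = 197.467 m
R = 197.467 m / 0.3048 = 647.9 ft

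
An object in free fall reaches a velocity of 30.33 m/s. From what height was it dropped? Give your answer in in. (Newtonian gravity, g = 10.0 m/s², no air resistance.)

h = v² / (2g) = 30.33² / (2 × 10.0) = 45.9954 m
h = 45.9954 m / 0.0254 = 1811 in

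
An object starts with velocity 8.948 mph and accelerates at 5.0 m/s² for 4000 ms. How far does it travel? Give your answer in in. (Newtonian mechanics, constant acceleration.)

v₀ = 8.948 mph × 0.44704 = 4.00011 m/s
t = 4000 ms × 0.001 = 4.0 s
d = v₀ × t + ½ × a × t² = 4.00011 × 4.0 + 0.5 × 5.0 × 4.0² = 56.0004 m
d = 56.0004 m / 0.0254 = 2205 in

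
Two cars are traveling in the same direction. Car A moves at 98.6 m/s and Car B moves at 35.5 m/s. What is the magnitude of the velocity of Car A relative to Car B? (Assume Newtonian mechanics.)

v_rel = |v_A - v_B| = |98.6 - 35.5| = 63.1 m/s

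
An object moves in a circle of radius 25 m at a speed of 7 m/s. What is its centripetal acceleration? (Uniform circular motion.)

a_c = v²/r = 7²/25 = 49/25 = 1.96 m/s²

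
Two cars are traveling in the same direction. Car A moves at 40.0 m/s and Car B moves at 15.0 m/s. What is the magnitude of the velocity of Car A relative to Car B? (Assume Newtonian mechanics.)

v_rel = |v_A - v_B| = |40.0 - 15.0| = 25.0 m/s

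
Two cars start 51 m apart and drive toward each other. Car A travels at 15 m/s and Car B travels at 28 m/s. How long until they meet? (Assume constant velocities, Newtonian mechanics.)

Combined speed: v_combined = 15 + 28 = 43 m/s
Time to meet: t = d/v_combined = 51/43 = 1.19 s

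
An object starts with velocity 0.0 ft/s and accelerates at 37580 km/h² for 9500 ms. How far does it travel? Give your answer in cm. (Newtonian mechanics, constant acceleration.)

v₀ = 0.0 ft/s × 0.3048 = 0.0 m/s
a = 37580 km/h² × 7.716049382716049e-05 = 2.89969 m/s²
t = 9500 ms × 0.001 = 9.5 s
d = v₀ × t + ½ × a × t² = 0.0 × 9.5 + 0.5 × 2.89969 × 9.5² = 130.849 m
d = 130.849 m / 0.01 = 13080 cm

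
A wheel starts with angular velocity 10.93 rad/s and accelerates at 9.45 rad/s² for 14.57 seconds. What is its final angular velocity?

ω = ω₀ + αt = 10.93 + 9.45 × 14.57 = 148.62 rad/s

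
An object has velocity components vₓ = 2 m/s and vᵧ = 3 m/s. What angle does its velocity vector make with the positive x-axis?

θ = arctan(vᵧ/vₓ) = arctan(3/2) = 56.31°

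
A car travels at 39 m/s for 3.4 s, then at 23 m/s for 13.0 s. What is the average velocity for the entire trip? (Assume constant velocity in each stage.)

d₁ = v₁t₁ = 39 × 3.4 = 132.6 m
d₂ = v₂t₂ = 23 × 13.0 = 299.0 m
d_total = 431.6 m, t_total = 16.4 s
v_avg = d_total/t_total = 431.6/16.4 = 26.32 m/s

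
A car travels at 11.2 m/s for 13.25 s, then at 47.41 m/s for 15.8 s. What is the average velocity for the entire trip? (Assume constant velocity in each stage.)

d₁ = v₁t₁ = 11.2 × 13.25 = 148.4 m
d₂ = v₂t₂ = 47.41 × 15.8 = 749.078 m
d_total = 897.478 m, t_total = 29.05 s
v_avg = d_total/t_total = 897.478/29.05 = 30.89 m/s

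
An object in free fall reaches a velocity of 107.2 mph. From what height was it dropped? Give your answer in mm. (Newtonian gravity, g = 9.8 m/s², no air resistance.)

v = 107.2 mph × 0.44704 = 47.9227 m/s
h = v² / (2g) = 47.9227² / (2 × 9.8) = 117.173 m
h = 117.173 m / 0.001 = 117200 mm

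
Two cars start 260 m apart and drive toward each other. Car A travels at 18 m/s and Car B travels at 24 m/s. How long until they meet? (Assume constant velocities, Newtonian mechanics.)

Combined speed: v_combined = 18 + 24 = 42 m/s
Time to meet: t = d/v_combined = 260/42 = 6.19 s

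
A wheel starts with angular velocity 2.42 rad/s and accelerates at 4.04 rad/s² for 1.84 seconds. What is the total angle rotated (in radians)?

θ = ω₀t + ½αt² = 2.42×1.84 + ½×4.04×1.84² = 11.29 rad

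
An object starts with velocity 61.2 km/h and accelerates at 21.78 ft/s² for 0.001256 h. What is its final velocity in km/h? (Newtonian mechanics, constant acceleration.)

v₀ = 61.2 km/h × 0.2777777777777778 = 17.0 m/s
a = 21.78 ft/s² × 0.3048 = 6.63854 m/s²
t = 0.001256 h × 3600.0 = 4.5216 s
v = v₀ + a × t = 17.0 + 6.63854 × 4.5216 = 47.0168 m/s
v = 47.0168 m/s / 0.2777777777777778 = 169.3 km/h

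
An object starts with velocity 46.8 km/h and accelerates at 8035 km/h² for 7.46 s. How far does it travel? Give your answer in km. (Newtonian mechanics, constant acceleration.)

v₀ = 46.8 km/h × 0.2777777777777778 = 13.0 m/s
a = 8035 km/h² × 7.716049382716049e-05 = 0.619985 m/s²
d = v₀ × t + ½ × a × t² = 13.0 × 7.46 + 0.5 × 0.619985 × 7.46² = 114.232 m
d = 114.232 m / 1000.0 = 0.1142 km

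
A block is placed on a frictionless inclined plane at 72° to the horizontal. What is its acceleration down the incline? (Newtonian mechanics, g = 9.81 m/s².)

a = g sin(θ) = 9.81 × sin(72°) = 9.81 × 0.9511 = 9.33 m/s²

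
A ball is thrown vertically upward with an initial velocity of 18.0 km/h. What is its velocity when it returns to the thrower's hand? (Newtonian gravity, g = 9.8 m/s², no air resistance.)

By conservation of energy (no air resistance), the ball returns to the throw height with the same speed as launch, but directed downward.
|v_ground| = v₀ = 18.0 km/h
v_ground = 18.0 km/h (downward)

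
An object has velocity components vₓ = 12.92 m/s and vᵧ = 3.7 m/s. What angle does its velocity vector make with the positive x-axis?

θ = arctan(vᵧ/vₓ) = arctan(3.7/12.92) = 15.98°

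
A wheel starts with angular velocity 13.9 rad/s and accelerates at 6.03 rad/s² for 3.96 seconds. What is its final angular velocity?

ω = ω₀ + αt = 13.9 + 6.03 × 3.96 = 37.78 rad/s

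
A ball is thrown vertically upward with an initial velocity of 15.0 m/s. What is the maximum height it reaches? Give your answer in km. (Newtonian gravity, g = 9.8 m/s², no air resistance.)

h_max = v₀² / (2g) = 15.0² / (2 × 9.8) = 225.0 / 19.6 = 11.4796 m
h_max = 11.4796 m / 1000.0 = 0.01148 km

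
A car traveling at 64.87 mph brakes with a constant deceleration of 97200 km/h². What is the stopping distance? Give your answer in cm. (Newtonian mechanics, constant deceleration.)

v₀ = 64.87 mph × 0.44704 = 28.9995 m/s
a = 97200 km/h² × 7.716049382716049e-05 = 7.5 m/s²
d = v₀² / (2a) = 28.9995² / (2 × 7.5) = 840.971 / 15.0 = 56.0647 m
d = 56.0647 m / 0.01 = 5606 cm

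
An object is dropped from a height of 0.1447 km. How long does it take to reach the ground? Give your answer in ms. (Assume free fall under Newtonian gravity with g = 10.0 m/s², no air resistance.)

h = 0.1447 km × 1000.0 = 144.7 m
t = √(2h/g) = √(2 × 144.7 / 10.0) = 5.37959 s
t = 5.37959 s / 0.001 = 5380 ms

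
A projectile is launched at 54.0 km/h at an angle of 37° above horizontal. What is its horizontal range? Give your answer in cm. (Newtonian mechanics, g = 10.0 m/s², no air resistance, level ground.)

v₀ = 54.0 km/h × 0.2777777777777778 = 15.0 m/s
R = v₀² × sin(2θ) / g = 15.0² × sin(2 × 37°) / 10.0 = 225.0 × 0.961262 / 10.0 = 21.6284 m
R = 21.6284 m / 0.01 = 2163 cm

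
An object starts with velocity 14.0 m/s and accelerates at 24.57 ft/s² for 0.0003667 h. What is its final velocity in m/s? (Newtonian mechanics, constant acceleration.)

a = 24.57 ft/s² × 0.3048 = 7.48894 m/s²
t = 0.0003667 h × 3600.0 = 1.32012 s
v = v₀ + a × t = 14.0 + 7.48894 × 1.32012 = 23.89 m/s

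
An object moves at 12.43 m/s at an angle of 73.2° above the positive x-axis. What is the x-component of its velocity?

vₓ = v cos(θ) = 12.43 × cos(73.2°) = 3.59 m/s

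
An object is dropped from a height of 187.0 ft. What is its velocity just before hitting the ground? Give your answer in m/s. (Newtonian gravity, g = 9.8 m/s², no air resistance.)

h = 187.0 ft × 0.3048 = 56.9976 m
v = √(2gh) = √(2 × 9.8 × 56.9976) = 33.42 m/s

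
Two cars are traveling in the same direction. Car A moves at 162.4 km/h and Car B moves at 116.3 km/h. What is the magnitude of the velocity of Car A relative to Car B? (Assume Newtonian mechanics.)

v_rel = |v_A - v_B| = |162.4 - 116.3| = 46.1 km/h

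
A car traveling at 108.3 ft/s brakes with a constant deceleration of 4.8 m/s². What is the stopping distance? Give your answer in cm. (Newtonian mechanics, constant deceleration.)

v₀ = 108.3 ft/s × 0.3048 = 33.0098 m/s
d = v₀² / (2a) = 33.0098² / (2 × 4.8) = 1089.65 / 9.6 = 113.505 m
d = 113.505 m / 0.01 = 11350 cm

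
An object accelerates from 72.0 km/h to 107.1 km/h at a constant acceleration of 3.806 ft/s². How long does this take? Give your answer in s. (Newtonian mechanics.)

v₀ = 72.0 km/h × 0.2777777777777778 = 20.0 m/s
v = 107.1 km/h × 0.2777777777777778 = 29.75 m/s
a = 3.806 ft/s² × 0.3048 = 1.16007 m/s²
t = (v - v₀) / a = (29.75 - 20.0) / 1.16007 = 8.405 s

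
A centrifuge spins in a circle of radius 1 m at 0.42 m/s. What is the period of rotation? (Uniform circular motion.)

T = 2πr/v = 2π×1/0.42 = 14.96 s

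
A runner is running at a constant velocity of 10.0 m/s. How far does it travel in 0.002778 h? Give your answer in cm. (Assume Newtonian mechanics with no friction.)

t = 0.002778 h × 3600.0 = 10.0008 s
d = v × t = 10.0 × 10.0008 = 100.008 m
d = 100.008 m / 0.01 = 10000 cm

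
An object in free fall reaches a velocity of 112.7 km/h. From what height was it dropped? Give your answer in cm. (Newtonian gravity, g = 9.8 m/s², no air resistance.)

v = 112.7 km/h × 0.2777777777777778 = 31.3056 m/s
h = v² / (2g) = 31.3056² / (2 × 9.8) = 50.0021 m
h = 50.0021 m / 0.01 = 5000 cm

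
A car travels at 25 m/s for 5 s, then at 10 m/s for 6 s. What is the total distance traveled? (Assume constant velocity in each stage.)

d₁ = v₁t₁ = 25 × 5 = 125 m
d₂ = v₂t₂ = 10 × 6 = 60 m
d_total = 125 + 60 = 185 m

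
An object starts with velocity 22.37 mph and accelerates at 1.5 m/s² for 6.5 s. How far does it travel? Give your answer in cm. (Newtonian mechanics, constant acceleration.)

v₀ = 22.37 mph × 0.44704 = 10.0003 m/s
d = v₀ × t + ½ × a × t² = 10.0003 × 6.5 + 0.5 × 1.5 × 6.5² = 96.6894 m
d = 96.6894 m / 0.01 = 9669 cm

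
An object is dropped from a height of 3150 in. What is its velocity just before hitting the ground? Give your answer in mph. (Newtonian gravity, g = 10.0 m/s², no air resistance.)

h = 3150 in × 0.0254 = 80.01 m
v = √(2gh) = √(2 × 10.0 × 80.01) = 40.0025 m/s
v = 40.0025 m/s / 0.44704 = 89.48 mph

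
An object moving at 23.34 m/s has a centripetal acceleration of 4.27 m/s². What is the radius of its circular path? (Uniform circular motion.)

r = v²/a_c = 23.34²/4.27 = 127.58 m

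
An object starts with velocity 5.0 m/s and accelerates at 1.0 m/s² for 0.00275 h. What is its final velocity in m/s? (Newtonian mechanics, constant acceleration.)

t = 0.00275 h × 3600.0 = 9.9 s
v = v₀ + a × t = 5.0 + 1.0 × 9.9 = 14.9 m/s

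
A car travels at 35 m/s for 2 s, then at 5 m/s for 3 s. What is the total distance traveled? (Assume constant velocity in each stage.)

d₁ = v₁t₁ = 35 × 2 = 70 m
d₂ = v₂t₂ = 5 × 3 = 15 m
d_total = 70 + 15 = 85 m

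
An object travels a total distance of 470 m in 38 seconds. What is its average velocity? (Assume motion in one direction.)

v_avg = Δd / Δt = 470 / 38 = 12.37 m/s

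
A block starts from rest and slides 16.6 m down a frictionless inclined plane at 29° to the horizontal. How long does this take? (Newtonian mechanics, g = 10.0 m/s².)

a = g sin(θ) = 10.0 × sin(29°) = 4.8481 m/s²
t = √(2d/a) = √(2 × 16.6 / 4.8481) = 2.62 s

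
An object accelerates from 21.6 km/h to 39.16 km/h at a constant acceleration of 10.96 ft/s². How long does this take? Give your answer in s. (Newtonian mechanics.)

v₀ = 21.6 km/h × 0.2777777777777778 = 6.0 m/s
v = 39.16 km/h × 0.2777777777777778 = 10.8778 m/s
a = 10.96 ft/s² × 0.3048 = 3.34061 m/s²
t = (v - v₀) / a = (10.8778 - 6.0) / 3.34061 = 1.46 s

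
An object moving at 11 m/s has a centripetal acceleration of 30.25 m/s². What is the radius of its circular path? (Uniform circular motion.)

r = v²/a_c = 11²/30.25 = 4.0 m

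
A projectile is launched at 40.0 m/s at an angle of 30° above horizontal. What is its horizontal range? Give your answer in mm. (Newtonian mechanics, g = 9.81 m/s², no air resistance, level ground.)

R = v₀² × sin(2θ) / g = 40.0² × sin(2 × 30°) / 9.81 = 1600.0 × 0.866025 / 9.81 = 141.248 m
R = 141.248 m / 0.001 = 141200 mm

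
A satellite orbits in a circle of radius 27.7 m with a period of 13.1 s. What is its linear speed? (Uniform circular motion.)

v = 2πr/T = 2π×27.7/13.1 = 13.29 m/s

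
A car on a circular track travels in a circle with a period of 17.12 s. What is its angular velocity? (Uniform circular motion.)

ω = 2π/T = 2π/17.12 = 0.367 rad/s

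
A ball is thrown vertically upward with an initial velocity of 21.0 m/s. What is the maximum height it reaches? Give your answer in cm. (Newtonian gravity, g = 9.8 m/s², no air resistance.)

h_max = v₀² / (2g) = 21.0² / (2 × 9.8) = 441.0 / 19.6 = 22.5 m
h_max = 22.5 m / 0.01 = 2250 cm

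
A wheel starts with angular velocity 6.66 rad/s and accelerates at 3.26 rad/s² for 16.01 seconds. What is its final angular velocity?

ω = ω₀ + αt = 6.66 + 3.26 × 16.01 = 58.85 rad/s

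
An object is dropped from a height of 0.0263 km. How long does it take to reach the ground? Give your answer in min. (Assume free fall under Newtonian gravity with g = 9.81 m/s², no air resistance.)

h = 0.0263 km × 1000.0 = 26.3 m
t = √(2h/g) = √(2 × 26.3 / 9.81) = 2.31557 s
t = 2.31557 s / 60.0 = 0.03859 min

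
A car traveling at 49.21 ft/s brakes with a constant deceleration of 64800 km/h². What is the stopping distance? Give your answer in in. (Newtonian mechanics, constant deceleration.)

v₀ = 49.21 ft/s × 0.3048 = 14.9992 m/s
a = 64800 km/h² × 7.716049382716049e-05 = 5.0 m/s²
d = v₀² / (2a) = 14.9992² / (2 × 5.0) = 224.976 / 10.0 = 22.4976 m
d = 22.4976 m / 0.0254 = 885.7 in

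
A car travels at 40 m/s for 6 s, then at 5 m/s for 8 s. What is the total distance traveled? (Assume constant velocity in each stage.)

d₁ = v₁t₁ = 40 × 6 = 240 m
d₂ = v₂t₂ = 5 × 8 = 40 m
d_total = 240 + 40 = 280 m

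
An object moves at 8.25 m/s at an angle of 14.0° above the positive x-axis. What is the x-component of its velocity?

vₓ = v cos(θ) = 8.25 × cos(14.0°) = 8.0 m/s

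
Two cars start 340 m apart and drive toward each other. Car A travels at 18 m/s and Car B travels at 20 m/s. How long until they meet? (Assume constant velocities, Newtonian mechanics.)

Combined speed: v_combined = 18 + 20 = 38 m/s
Time to meet: t = d/v_combined = 340/38 = 8.95 s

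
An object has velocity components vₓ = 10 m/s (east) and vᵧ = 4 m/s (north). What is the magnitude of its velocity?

|v| = √(vₓ² + vᵧ²) = √(10² + 4²) = √(116) = 10.77 m/s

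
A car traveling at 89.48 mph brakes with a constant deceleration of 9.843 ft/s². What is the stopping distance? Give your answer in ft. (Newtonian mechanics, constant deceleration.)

v₀ = 89.48 mph × 0.44704 = 40.0011 m/s
a = 9.843 ft/s² × 0.3048 = 3.00015 m/s²
d = v₀² / (2a) = 40.0011² / (2 × 3.00015) = 1600.09 / 6.0003 = 266.668 m
d = 266.668 m / 0.3048 = 874.9 ft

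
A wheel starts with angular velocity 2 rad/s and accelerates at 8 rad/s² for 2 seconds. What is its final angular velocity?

ω = ω₀ + αt = 2 + 8 × 2 = 18 rad/s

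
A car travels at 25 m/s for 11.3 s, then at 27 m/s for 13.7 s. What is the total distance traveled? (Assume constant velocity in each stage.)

d₁ = v₁t₁ = 25 × 11.3 = 282.5 m
d₂ = v₂t₂ = 27 × 13.7 = 369.9 m
d_total = 282.5 + 369.9 = 652.4 m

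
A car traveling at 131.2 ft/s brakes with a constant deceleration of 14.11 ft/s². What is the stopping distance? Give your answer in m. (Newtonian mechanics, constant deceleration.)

v₀ = 131.2 ft/s × 0.3048 = 39.9898 m/s
a = 14.11 ft/s² × 0.3048 = 4.30073 m/s²
d = v₀² / (2a) = 39.9898² / (2 × 4.30073) = 1599.18 / 8.60146 = 185.9 m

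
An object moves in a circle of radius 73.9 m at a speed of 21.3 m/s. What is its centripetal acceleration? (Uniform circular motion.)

a_c = v²/r = 21.3²/73.9 = 453.69/73.9 = 6.14 m/s²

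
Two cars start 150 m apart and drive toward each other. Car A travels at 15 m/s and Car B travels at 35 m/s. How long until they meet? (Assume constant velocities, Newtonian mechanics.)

Combined speed: v_combined = 15 + 35 = 50 m/s
Time to meet: t = d/v_combined = 150/50 = 3.0 s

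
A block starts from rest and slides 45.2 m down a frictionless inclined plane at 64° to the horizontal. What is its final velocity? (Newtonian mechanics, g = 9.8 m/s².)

a = g sin(θ) = 9.8 × sin(64°) = 8.8082 m/s²
v = √(2ad) = √(2 × 8.8082 × 45.2) = 28.22 m/s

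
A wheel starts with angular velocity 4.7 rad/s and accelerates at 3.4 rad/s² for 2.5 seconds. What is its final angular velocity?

ω = ω₀ + αt = 4.7 + 3.4 × 2.5 = 13.2 rad/s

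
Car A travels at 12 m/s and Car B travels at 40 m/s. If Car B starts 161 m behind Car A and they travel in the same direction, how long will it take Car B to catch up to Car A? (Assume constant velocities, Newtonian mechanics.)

Relative speed: v_rel = 40 - 12 = 28 m/s
Time to catch: t = d₀/v_rel = 161/28 = 5.75 s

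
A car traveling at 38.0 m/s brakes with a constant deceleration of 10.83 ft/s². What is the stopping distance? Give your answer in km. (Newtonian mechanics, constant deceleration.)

a = 10.83 ft/s² × 0.3048 = 3.30098 m/s²
d = v₀² / (2a) = 38.0² / (2 × 3.30098) = 1444.0 / 6.60196 = 218.723 m
d = 218.723 m / 1000.0 = 0.2187 km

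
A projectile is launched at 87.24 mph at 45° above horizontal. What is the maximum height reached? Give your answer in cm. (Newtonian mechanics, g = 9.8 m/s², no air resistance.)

v₀ = 87.24 mph × 0.44704 = 38.9998 m/s
H = v₀² × sin²(θ) / (2g) = 38.9998² × sin(45°)² / (2 × 9.8) = 1520.98 × 0.5 / 19.6 = 38.8005 m
H = 38.8005 m / 0.01 = 3880 cm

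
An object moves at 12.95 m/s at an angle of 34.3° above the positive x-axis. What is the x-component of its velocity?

vₓ = v cos(θ) = 12.95 × cos(34.3°) = 10.7 m/s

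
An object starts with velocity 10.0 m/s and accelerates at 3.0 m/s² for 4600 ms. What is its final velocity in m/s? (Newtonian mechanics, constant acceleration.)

t = 4600 ms × 0.001 = 4.6 s
v = v₀ + a × t = 10.0 + 3.0 × 4.6 = 23.8 m/s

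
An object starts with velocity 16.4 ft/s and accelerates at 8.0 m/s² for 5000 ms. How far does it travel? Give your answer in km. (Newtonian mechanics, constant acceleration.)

v₀ = 16.4 ft/s × 0.3048 = 4.99872 m/s
t = 5000 ms × 0.001 = 5.0 s
d = v₀ × t + ½ × a × t² = 4.99872 × 5.0 + 0.5 × 8.0 × 5.0² = 124.994 m
d = 124.994 m / 1000.0 = 0.125 km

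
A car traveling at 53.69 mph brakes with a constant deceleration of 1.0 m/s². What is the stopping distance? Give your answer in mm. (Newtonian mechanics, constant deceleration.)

v₀ = 53.69 mph × 0.44704 = 24.0016 m/s
d = v₀² / (2a) = 24.0016² / (2 × 1.0) = 576.077 / 2.0 = 288.038 m
d = 288.038 m / 0.001 = 288000 mm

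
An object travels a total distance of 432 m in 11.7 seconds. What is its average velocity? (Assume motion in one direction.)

v_avg = Δd / Δt = 432 / 11.7 = 36.92 m/s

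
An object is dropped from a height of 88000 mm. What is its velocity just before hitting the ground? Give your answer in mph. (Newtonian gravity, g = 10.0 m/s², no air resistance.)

h = 88000 mm × 0.001 = 88.0 m
v = √(2gh) = √(2 × 10.0 × 88.0) = 41.9524 m/s
v = 41.9524 m/s / 0.44704 = 93.84 mph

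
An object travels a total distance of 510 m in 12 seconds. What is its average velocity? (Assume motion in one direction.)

v_avg = Δd / Δt = 510 / 12 = 42.5 m/s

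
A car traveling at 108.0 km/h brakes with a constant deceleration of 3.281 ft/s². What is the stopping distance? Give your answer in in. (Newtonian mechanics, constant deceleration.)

v₀ = 108.0 km/h × 0.2777777777777778 = 30.0 m/s
a = 3.281 ft/s² × 0.3048 = 1.00005 m/s²
d = v₀² / (2a) = 30.0² / (2 × 1.00005) = 900.0 / 2.0001 = 449.978 m
d = 449.978 m / 0.0254 = 17720 in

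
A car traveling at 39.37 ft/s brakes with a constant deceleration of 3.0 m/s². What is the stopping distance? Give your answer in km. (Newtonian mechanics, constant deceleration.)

v₀ = 39.37 ft/s × 0.3048 = 12.0 m/s
d = v₀² / (2a) = 12.0² / (2 × 3.0) = 144.0 / 6.0 = 24.0 m
d = 24.0 m / 1000.0 = 0.024 km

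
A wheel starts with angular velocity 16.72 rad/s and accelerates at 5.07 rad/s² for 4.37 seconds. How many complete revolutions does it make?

θ = ω₀t + ½αt² = 16.72×4.37 + ½×5.07×4.37² = 121.4770415 rad
Total revolutions = θ/(2π) = 121.4770415/(2π) = 19.33
Complete revolutions = ⌊19.33⌋ = 19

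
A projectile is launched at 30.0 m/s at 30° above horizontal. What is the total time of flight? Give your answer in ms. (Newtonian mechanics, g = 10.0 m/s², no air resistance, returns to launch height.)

T = 2 × v₀ × sin(θ) / g = 2 × 30.0 × sin(30°) / 10.0 = 2 × 30.0 × 0.5 / 10.0 = 3.0 s
T = 3.0 s / 0.001 = 3000 ms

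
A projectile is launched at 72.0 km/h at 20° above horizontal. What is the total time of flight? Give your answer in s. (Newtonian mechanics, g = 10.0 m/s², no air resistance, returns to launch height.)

v₀ = 72.0 km/h × 0.2777777777777778 = 20.0 m/s
T = 2 × v₀ × sin(θ) / g = 2 × 20.0 × sin(20°) / 10.0 = 2 × 20.0 × 0.34202 / 10.0 = 1.368 s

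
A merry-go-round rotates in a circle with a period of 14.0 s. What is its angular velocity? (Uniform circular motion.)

ω = 2π/T = 2π/14.0 = 0.4488 rad/s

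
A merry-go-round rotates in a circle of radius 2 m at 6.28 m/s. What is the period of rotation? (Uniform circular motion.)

T = 2πr/v = 2π×2/6.28 = 2.0 s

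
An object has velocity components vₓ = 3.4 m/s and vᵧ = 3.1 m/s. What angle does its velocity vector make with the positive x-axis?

θ = arctan(vᵧ/vₓ) = arctan(3.1/3.4) = 42.36°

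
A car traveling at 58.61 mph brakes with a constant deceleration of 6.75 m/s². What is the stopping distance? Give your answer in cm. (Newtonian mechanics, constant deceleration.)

v₀ = 58.61 mph × 0.44704 = 26.201 m/s
d = v₀² / (2a) = 26.201² / (2 × 6.75) = 686.492 / 13.5 = 50.8513 m
d = 50.8513 m / 0.01 = 5085 cm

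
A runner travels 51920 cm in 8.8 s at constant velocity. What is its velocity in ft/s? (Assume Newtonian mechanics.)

d = 51920 cm × 0.01 = 519.2 m
v = d / t = 519.2 / 8.8 = 59.0 m/s
v = 59.0 m/s / 0.3048 = 193.6 ft/s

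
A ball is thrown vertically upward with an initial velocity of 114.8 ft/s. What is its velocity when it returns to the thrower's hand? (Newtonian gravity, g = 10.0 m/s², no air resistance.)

By conservation of energy (no air resistance), the ball returns to the throw height with the same speed as launch, but directed downward.
|v_ground| = v₀ = 114.8 ft/s
v_ground = 114.8 ft/s (downward)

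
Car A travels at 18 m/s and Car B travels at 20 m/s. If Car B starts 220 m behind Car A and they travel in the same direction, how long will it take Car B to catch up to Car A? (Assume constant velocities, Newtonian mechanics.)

Relative speed: v_rel = 20 - 18 = 2 m/s
Time to catch: t = d₀/v_rel = 220/2 = 110.0 s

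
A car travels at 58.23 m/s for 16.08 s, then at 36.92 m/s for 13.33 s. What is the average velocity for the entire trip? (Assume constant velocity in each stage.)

d₁ = v₁t₁ = 58.23 × 16.08 = 936.3384 m
d₂ = v₂t₂ = 36.92 × 13.33 = 492.1436 m
d_total = 1428.482 m, t_total = 29.41 s
v_avg = d_total/t_total = 1428.482/29.41 = 48.57 m/s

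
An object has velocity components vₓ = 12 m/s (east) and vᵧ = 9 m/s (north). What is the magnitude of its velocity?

|v| = √(vₓ² + vᵧ²) = √(12² + 9²) = √(225) = 15.0 m/s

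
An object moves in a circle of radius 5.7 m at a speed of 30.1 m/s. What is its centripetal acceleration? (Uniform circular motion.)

a_c = v²/r = 30.1²/5.7 = 906.01/5.7 = 158.95 m/s²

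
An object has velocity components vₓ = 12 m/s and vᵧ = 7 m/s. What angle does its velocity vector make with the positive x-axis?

θ = arctan(vᵧ/vₓ) = arctan(7/12) = 30.26°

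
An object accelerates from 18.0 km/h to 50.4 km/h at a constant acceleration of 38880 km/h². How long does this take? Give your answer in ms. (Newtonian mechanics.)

v₀ = 18.0 km/h × 0.2777777777777778 = 5.0 m/s
v = 50.4 km/h × 0.2777777777777778 = 14.0 m/s
a = 38880 km/h² × 7.716049382716049e-05 = 3.0 m/s²
t = (v - v₀) / a = (14.0 - 5.0) / 3.0 = 3.0 s
t = 3.0 s / 0.001 = 3000 ms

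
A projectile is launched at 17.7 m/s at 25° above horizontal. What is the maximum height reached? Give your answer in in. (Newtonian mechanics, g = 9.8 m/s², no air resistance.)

H = v₀² × sin²(θ) / (2g) = 17.7² × sin(25°)² / (2 × 9.8) = 313.29 × 0.178606 / 19.6 = 2.85487 m
H = 2.85487 m / 0.0254 = 112.4 in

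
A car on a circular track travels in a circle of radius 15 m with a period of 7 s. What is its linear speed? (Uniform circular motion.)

v = 2πr/T = 2π×15/7 = 13.46 m/s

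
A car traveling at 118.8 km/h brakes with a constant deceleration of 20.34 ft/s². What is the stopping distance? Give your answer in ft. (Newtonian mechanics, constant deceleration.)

v₀ = 118.8 km/h × 0.2777777777777778 = 33.0 m/s
a = 20.34 ft/s² × 0.3048 = 6.19963 m/s²
d = v₀² / (2a) = 33.0² / (2 × 6.19963) = 1089.0 / 12.3993 = 87.8275 m
d = 87.8275 m / 0.3048 = 288.1 ft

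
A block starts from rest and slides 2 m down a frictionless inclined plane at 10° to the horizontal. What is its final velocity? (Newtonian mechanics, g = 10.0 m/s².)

a = g sin(θ) = 10.0 × sin(10°) = 1.7365 m/s²
v = √(2ad) = √(2 × 1.7365 × 2) = 2.64 m/s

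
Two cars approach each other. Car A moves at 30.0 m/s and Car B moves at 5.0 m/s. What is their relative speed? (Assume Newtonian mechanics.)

v_rel = v_A + v_B = 30.0 + 5.0 = 35.0 m/s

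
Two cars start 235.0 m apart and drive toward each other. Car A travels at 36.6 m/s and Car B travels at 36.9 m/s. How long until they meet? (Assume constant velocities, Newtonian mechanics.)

Combined speed: v_combined = 36.6 + 36.9 = 73.5 m/s
Time to meet: t = d/v_combined = 235.0/73.5 = 3.2 s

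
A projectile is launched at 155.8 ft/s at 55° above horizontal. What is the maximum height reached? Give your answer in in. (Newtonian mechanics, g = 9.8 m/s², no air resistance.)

v₀ = 155.8 ft/s × 0.3048 = 47.4878 m/s
H = v₀² × sin²(θ) / (2g) = 47.4878² × sin(55°)² / (2 × 9.8) = 2255.09 × 0.67101 / 19.6 = 77.2035 m
H = 77.2035 m / 0.0254 = 3040 in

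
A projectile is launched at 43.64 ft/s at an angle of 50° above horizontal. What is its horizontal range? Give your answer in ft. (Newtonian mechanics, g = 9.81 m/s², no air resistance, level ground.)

v₀ = 43.64 ft/s × 0.3048 = 13.3015 m/s
R = v₀² × sin(2θ) / g = 13.3015² × sin(2 × 50°) / 9.81 = 176.93 × 0.984808 / 9.81 = 17.7617 m
R = 17.7617 m / 0.3048 = 58.27 ft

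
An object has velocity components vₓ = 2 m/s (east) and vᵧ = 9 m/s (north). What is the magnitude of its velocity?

|v| = √(vₓ² + vᵧ²) = √(2² + 9²) = √(85) = 9.22 m/s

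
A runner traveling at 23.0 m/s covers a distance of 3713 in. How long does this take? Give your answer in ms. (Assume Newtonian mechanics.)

d = 3713 in × 0.0254 = 94.3102 m
t = d / v = 94.3102 / 23.0 = 4.10044 s
t = 4.10044 s / 0.001 = 4100 ms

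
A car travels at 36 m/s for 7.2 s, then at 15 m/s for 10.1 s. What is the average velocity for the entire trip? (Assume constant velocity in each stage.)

d₁ = v₁t₁ = 36 × 7.2 = 259.2 m
d₂ = v₂t₂ = 15 × 10.1 = 151.5 m
d_total = 410.7 m, t_total = 17.3 s
v_avg = d_total/t_total = 410.7/17.3 = 23.74 m/s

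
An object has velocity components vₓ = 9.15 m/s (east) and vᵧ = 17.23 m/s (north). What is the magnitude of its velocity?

|v| = √(vₓ² + vᵧ²) = √(9.15² + 17.23²) = √(380.5954) = 19.51 m/s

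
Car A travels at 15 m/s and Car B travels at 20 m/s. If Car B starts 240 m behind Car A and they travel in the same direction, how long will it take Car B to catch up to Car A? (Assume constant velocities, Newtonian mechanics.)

Relative speed: v_rel = 20 - 15 = 5 m/s
Time to catch: t = d₀/v_rel = 240/5 = 48.0 s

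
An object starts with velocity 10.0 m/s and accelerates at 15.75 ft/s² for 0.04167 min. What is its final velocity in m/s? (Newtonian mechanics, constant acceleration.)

a = 15.75 ft/s² × 0.3048 = 4.8006 m/s²
t = 0.04167 min × 60.0 = 2.5002 s
v = v₀ + a × t = 10.0 + 4.8006 × 2.5002 = 22.0 m/s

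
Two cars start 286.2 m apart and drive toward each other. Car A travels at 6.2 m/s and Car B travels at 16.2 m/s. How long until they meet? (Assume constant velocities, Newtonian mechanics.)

Combined speed: v_combined = 6.2 + 16.2 = 22.4 m/s
Time to meet: t = d/v_combined = 286.2/22.4 = 12.78 s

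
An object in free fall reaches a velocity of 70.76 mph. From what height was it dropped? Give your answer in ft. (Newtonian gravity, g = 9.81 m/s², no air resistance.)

v = 70.76 mph × 0.44704 = 31.6326 m/s
h = v² / (2g) = 31.6326² / (2 × 9.81) = 51.0001 m
h = 51.0001 m / 0.3048 = 167.3 ft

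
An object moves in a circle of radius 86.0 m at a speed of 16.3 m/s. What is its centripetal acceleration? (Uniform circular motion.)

a_c = v²/r = 16.3²/86.0 = 265.69/86.0 = 3.09 m/s²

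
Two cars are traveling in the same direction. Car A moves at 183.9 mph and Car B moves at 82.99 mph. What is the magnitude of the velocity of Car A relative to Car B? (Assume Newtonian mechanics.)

v_rel = |v_A - v_B| = |183.9 - 82.99| = 100.91 mph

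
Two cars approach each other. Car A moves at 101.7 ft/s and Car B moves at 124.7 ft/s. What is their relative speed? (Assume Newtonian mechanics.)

v_rel = v_A + v_B = 101.7 + 124.7 = 226.4 ft/s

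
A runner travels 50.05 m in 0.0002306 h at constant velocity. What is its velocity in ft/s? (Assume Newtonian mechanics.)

t = 0.0002306 h × 3600.0 = 0.83016 s
v = d / t = 50.05 / 0.83016 = 60.2896 m/s
v = 60.2896 m/s / 0.3048 = 197.8 ft/s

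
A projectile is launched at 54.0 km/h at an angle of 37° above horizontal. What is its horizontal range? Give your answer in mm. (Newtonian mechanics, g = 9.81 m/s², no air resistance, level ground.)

v₀ = 54.0 km/h × 0.2777777777777778 = 15.0 m/s
R = v₀² × sin(2θ) / g = 15.0² × sin(2 × 37°) / 9.81 = 225.0 × 0.961262 / 9.81 = 22.0473 m
R = 22.0473 m / 0.001 = 22050 mm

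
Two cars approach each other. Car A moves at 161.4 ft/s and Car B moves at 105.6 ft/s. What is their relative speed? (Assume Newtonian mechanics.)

v_rel = v_A + v_B = 161.4 + 105.6 = 267.0 ft/s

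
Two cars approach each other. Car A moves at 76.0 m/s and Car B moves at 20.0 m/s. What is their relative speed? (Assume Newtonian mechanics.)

v_rel = v_A + v_B = 76.0 + 20.0 = 96.0 m/s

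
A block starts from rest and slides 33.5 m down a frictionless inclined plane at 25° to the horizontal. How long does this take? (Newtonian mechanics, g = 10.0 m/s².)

a = g sin(θ) = 10.0 × sin(25°) = 4.2262 m/s²
t = √(2d/a) = √(2 × 33.5 / 4.2262) = 3.98 s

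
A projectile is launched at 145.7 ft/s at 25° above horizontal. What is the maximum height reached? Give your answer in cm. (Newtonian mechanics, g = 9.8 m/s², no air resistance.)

v₀ = 145.7 ft/s × 0.3048 = 44.4094 m/s
H = v₀² × sin²(θ) / (2g) = 44.4094² × sin(25°)² / (2 × 9.8) = 1972.19 × 0.178606 / 19.6 = 17.9717 m
H = 17.9717 m / 0.01 = 1797 cm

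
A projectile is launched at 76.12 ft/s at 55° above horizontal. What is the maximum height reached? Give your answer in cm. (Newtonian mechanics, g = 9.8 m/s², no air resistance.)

v₀ = 76.12 ft/s × 0.3048 = 23.2014 m/s
H = v₀² × sin²(θ) / (2g) = 23.2014² × sin(55°)² / (2 × 9.8) = 538.305 × 0.67101 / 19.6 = 18.429 m
H = 18.429 m / 0.01 = 1843 cm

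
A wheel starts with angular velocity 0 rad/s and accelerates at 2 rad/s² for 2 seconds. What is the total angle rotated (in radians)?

θ = ω₀t + ½αt² = 0×2 + ½×2×2² = 4.0 rad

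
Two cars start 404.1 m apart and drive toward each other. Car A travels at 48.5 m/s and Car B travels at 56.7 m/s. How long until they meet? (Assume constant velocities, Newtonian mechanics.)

Combined speed: v_combined = 48.5 + 56.7 = 105.2 m/s
Time to meet: t = d/v_combined = 404.1/105.2 = 3.84 s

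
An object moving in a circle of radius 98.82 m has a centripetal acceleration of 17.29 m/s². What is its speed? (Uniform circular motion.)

v = √(a_c × r) = √(17.29 × 98.82) = 41.34 m/s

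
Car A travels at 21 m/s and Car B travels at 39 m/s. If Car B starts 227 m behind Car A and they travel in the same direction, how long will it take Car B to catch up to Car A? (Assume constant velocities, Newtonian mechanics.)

Relative speed: v_rel = 39 - 21 = 18 m/s
Time to catch: t = d₀/v_rel = 227/18 = 12.61 s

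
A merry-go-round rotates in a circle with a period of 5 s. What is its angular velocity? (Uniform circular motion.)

ω = 2π/T = 2π/5 = 1.2566 rad/s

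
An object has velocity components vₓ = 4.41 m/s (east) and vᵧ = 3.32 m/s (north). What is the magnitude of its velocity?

|v| = √(vₓ² + vᵧ²) = √(4.41² + 3.32²) = √(30.4705) = 5.52 m/s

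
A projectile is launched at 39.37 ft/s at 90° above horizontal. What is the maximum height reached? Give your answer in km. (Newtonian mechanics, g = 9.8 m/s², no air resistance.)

v₀ = 39.37 ft/s × 0.3048 = 12.0 m/s
H = v₀² × sin²(θ) / (2g) = 12.0² × sin(90°)² / (2 × 9.8) = 144.0 × 1.0 / 19.6 = 7.34694 m
H = 7.34694 m / 1000.0 = 0.007347 km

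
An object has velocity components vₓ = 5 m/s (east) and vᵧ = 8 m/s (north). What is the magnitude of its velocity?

|v| = √(vₓ² + vᵧ²) = √(5² + 8²) = √(89) = 9.43 m/s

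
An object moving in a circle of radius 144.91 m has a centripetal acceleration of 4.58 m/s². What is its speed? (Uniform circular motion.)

v = √(a_c × r) = √(4.58 × 144.91) = 25.76 m/s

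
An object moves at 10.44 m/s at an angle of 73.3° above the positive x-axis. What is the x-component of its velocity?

vₓ = v cos(θ) = 10.44 × cos(73.3°) = 3.0 m/s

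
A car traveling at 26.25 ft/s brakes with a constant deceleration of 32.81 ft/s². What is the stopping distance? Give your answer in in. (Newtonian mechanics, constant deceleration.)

v₀ = 26.25 ft/s × 0.3048 = 8.001 m/s
a = 32.81 ft/s² × 0.3048 = 10.0005 m/s²
d = v₀² / (2a) = 8.001² / (2 × 10.0005) = 64.016 / 20.001 = 3.20064 m
d = 3.20064 m / 0.0254 = 126.0 in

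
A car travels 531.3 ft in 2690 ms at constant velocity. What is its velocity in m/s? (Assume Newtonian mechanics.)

d = 531.3 ft × 0.3048 = 161.94 m
t = 2690 ms × 0.001 = 2.69 s
v = d / t = 161.94 / 2.69 = 60.2 m/s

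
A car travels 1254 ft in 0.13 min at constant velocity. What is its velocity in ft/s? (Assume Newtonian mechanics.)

d = 1254 ft × 0.3048 = 382.219 m
t = 0.13 min × 60.0 = 7.8 s
v = d / t = 382.219 / 7.8 = 49.0024 m/s
v = 49.0024 m/s / 0.3048 = 160.8 ft/s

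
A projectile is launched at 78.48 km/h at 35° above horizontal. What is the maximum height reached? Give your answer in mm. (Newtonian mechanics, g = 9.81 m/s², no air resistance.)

v₀ = 78.48 km/h × 0.2777777777777778 = 21.8 m/s
H = v₀² × sin²(θ) / (2g) = 21.8² × sin(35°)² / (2 × 9.81) = 475.24 × 0.32899 / 19.62 = 7.96887 m
H = 7.96887 m / 0.001 = 7969 mm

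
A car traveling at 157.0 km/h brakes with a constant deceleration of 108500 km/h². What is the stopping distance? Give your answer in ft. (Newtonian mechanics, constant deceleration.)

v₀ = 157.0 km/h × 0.2777777777777778 = 43.6111 m/s
a = 108500 km/h² × 7.716049382716049e-05 = 8.37191 m/s²
d = v₀² / (2a) = 43.6111² / (2 × 8.37191) = 1901.93 / 16.7438 = 113.59 m
d = 113.59 m / 0.3048 = 372.7 ft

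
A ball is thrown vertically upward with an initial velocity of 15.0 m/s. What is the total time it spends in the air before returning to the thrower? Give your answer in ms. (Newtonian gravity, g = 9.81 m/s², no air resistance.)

t_total = 2 × v₀ / g = 2 × 15.0 / 9.81 = 3.0581 s
t_total = 3.0581 s / 0.001 = 3058 ms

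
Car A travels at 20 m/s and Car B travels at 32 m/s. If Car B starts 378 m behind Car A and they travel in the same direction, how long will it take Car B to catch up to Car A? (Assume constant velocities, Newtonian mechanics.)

Relative speed: v_rel = 32 - 20 = 12 m/s
Time to catch: t = d₀/v_rel = 378/12 = 31.5 s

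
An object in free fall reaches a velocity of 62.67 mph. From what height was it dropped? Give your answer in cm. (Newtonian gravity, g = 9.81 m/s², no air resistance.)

v = 62.67 mph × 0.44704 = 28.016 m/s
h = v² / (2g) = 28.016² / (2 × 9.81) = 40.0049 m
h = 40.0049 m / 0.01 = 4000 cm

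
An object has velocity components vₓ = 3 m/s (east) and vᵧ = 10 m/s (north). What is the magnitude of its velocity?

|v| = √(vₓ² + vᵧ²) = √(3² + 10²) = √(109) = 10.44 m/s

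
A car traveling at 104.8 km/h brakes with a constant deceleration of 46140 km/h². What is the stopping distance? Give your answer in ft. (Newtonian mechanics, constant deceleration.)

v₀ = 104.8 km/h × 0.2777777777777778 = 29.1111 m/s
a = 46140 km/h² × 7.716049382716049e-05 = 3.56019 m/s²
d = v₀² / (2a) = 29.1111² / (2 × 3.56019) = 847.456 / 7.12038 = 119.018 m
d = 119.018 m / 0.3048 = 390.5 ft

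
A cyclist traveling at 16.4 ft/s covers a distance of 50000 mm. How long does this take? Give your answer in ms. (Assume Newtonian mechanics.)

d = 50000 mm × 0.001 = 50.0 m
v = 16.4 ft/s × 0.3048 = 4.99872 m/s
t = d / v = 50.0 / 4.99872 = 10.0026 s
t = 10.0026 s / 0.001 = 10000 ms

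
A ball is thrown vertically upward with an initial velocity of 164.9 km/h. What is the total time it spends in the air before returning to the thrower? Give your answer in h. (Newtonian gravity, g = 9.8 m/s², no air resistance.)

v₀ = 164.9 km/h × 0.2777777777777778 = 45.8056 m/s
t_total = 2 × v₀ / g = 2 × 45.8056 / 9.8 = 9.34808 s
t_total = 9.34808 s / 3600.0 = 0.002597 h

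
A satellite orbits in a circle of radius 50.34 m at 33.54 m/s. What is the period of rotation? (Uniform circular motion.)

T = 2πr/v = 2π×50.34/33.54 = 9.43 s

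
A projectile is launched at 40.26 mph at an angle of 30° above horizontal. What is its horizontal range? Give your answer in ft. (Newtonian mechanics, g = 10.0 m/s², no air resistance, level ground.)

v₀ = 40.26 mph × 0.44704 = 17.9978 m/s
R = v₀² × sin(2θ) / g = 17.9978² × sin(2 × 30°) / 10.0 = 323.921 × 0.866025 / 10.0 = 28.0524 m
R = 28.0524 m / 0.3048 = 92.04 ft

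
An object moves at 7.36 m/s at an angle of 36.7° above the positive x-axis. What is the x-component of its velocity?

vₓ = v cos(θ) = 7.36 × cos(36.7°) = 5.9 m/s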